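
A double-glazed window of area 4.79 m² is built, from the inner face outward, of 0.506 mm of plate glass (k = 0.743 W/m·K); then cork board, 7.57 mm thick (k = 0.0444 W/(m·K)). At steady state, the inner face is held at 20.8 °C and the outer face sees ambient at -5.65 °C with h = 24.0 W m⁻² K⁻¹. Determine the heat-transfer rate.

Series thermal resistances, inner to outer:
  R_plate glass = L/(kA) = 5.06×10^-4/(0.743·4.79) = 1.422×10^-4 K/W
  R_cork board = L/(kA) = 0.00757/(0.0444·4.79) = 0.03559 K/W
  R_conv,out = 1/(hA) = 1/(24.0·4.79) = 0.008699 K/W
ΣR = 1.422×10^-4 + 0.03559 + 0.008699 = 0.04443 K/W
Q = ΔT/ΣR = (20.8 °C − -5.65 °C)/0.04443 = 595 W

Q = 595 W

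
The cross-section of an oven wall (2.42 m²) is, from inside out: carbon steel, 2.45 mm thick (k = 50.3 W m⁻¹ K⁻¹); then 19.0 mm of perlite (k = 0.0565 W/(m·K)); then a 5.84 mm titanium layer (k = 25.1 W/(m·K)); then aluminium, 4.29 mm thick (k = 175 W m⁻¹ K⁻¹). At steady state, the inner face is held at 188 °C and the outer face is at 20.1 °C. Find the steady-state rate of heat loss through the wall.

Q = 1210 W

Resistance network (inner→outer):
  R_carbon steel = L/(kA) = 0.00245/(50.3·2.42) = 2.013×10^-5 K/W
  R_perlite = L/(kA) = 0.0190/(0.0565·2.42) = 0.1390 K/W
  R_titanium = L/(kA) = 0.00584/(25.1·2.42) = 9.614×10^-5 K/W
  R_aluminium = L/(kA) = 0.00429/(175·2.42) = 1.013×10^-5 K/W
ΣR = 2.013×10^-5 + 0.1390 + 9.614×10^-5 + 1.013×10^-5 = 0.1391 K/W
Q = ΔT/ΣR = (188 °C − 20.1 °C)/0.1391 = 1210 W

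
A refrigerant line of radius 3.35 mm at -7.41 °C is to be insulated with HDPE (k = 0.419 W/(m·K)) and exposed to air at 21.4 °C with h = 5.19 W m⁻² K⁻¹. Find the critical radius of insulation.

For a cylinder, r_cr = k_ins/h = 0.419/5.19 = 0.0807 m = 8.07 cm

r_cr = 8.07 cm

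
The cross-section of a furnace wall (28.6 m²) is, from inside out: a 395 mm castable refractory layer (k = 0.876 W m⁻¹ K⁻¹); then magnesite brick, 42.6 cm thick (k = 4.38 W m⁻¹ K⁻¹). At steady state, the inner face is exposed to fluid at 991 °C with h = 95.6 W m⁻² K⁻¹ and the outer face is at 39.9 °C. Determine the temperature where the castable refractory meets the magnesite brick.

T = 205 °C

Treat each layer as a resistance in series:
  R_conv,in = 1/(hA) = 1/(95.6·28.6) = 3.657×10^-4 K/W
  R_castable refractory = L/(kA) = 0.395/(0.876·28.6) = 0.01577 K/W
  R_magnesite brick = L/(kA) = 0.426/(4.38·28.6) = 0.003401 K/W
ΣR = 3.657×10^-4 + 0.01577 + 0.003401 = 0.01954 K/W
Q = ΔT/ΣR = (991 °C − 39.9 °C)/0.01954 = 48670 W
From the inner boundary to the castable refractory/magnesite brick interface, ΣR_partial = 0.01614 K/W.
T_interface = T_in − Q·ΣR_partial = 991 °C − (48670)(0.01614) = 205 °C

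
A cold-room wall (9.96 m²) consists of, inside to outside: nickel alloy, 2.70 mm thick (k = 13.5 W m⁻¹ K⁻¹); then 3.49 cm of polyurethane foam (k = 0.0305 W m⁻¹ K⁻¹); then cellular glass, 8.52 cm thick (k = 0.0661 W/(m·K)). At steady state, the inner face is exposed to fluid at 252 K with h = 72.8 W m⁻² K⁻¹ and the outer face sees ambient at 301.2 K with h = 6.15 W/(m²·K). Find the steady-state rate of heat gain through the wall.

Resistance network (inner→outer):
  R_conv,in = 1/(hA) = 1/(72.8·9.96) = 0.001379 K/W
  R_nickel alloy = L/(kA) = 0.00270/(13.5·9.96) = 2.008×10^-5 K/W
  R_polyurethane foam = L/(kA) = 0.0349/(0.0305·9.96) = 0.1149 K/W
  R_cellular glass = L/(kA) = 0.0852/(0.0661·9.96) = 0.1294 K/W
  R_conv,out = 1/(hA) = 1/(6.15·9.96) = 0.01633 K/W
ΣR = 0.001379 + 2.008×10^-5 + 0.1149 + 0.1294 + 0.01633 = 0.2620 K/W
Q = ΔT/ΣR = (252 K − 301.2 K)/0.2620 = -188 W
(Negative Q ⇒ heat flows inward; heat gain = 188 W.)

Q = 188 W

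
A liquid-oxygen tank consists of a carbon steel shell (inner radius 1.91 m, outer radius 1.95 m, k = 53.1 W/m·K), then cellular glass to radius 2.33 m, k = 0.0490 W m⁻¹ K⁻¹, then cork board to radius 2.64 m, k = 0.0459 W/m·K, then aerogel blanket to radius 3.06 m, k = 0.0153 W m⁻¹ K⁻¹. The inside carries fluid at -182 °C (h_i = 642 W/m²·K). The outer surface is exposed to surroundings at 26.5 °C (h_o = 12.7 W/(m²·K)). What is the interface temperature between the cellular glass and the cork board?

Treat each layer as a resistance in series:
  R_conv,in = 1/(4πr²h) = 1/(4π·1.91²·642) = 3.398×10^-5 K/W
  R_carbon steel = (1/1.91 − 1/1.95)/(4πk) = 0.01074/(4π·53.1) = 1.609×10^-5 K/W
  R_cellular glass = (1/1.95 − 1/2.33)/(4πk) = 0.08364/(4π·0.0490) = 0.1358 K/W
  R_cork board = (1/2.33 − 1/2.64)/(4πk) = 0.05040/(4π·0.0459) = 0.08737 K/W
  R_aerogel blanket = (1/2.64 − 1/3.06)/(4πk) = 0.05199/(4π·0.0153) = 0.2704 K/W
  R_conv,out = 1/(4πr²h) = 1/(4π·3.06²·12.7) = 6.692×10^-4 K/W
ΣR = 3.398×10^-5 + 1.609×10^-5 + 0.1358 + 0.08737 + 0.2704 + 6.692×10^-4 = 0.4943 K/W
Q = ΔT/ΣR = (-182 °C − 26.5 °C)/0.4943 = -421.8 W
From the inner boundary to the cellular glass/cork board interface, ΣR_partial = 0.1359 K/W.
T_interface = T_in − Q·ΣR_partial = -182 °C − (-421.8)(0.1359) = -125 °C

T = -125 °C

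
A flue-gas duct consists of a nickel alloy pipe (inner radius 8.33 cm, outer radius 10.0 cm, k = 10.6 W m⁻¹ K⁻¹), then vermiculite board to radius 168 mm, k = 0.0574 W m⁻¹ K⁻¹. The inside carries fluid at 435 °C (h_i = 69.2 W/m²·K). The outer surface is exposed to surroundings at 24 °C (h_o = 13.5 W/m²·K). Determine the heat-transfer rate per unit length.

Q' = 267 W/m

Resistance network (inner→outer):
  R'_conv,in = 1/(2πr h) = 1/(2π·0.0833·69.2) = 0.02761 m·K/W
  R'_nickel alloy = ln(0.100/0.0833)/(2πk) = 0.1827/(2π·10.6) = 0.002743 m·K/W
  R'_vermiculite board = ln(0.168/0.100)/(2πk) = 0.5188/(2π·0.0574) = 1.438 m·K/W
  R'_conv,out = 1/(2πr h) = 1/(2π·0.168·13.5) = 0.07017 m·K/W
ΣR = 0.02761 + 0.002743 + 1.438 + 0.07017 = 1.539 m·K/W
Q' = ΔT/ΣR = (435 °C − 24 °C)/1.539 = 267 W/m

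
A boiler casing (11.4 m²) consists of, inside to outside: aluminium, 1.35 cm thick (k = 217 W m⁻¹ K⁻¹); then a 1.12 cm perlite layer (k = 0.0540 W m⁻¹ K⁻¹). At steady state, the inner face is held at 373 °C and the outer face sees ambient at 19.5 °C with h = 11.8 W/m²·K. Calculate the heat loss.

Resistance network (inner→outer):
  R_aluminium = L/(kA) = 0.0135/(217·11.4) = 5.457×10^-6 K/W
  R_perlite = L/(kA) = 0.0112/(0.0540·11.4) = 0.01819 K/W
  R_conv,out = 1/(hA) = 1/(11.8·11.4) = 0.007434 K/W
ΣR = 5.457×10^-6 + 0.01819 + 0.007434 = 0.02563 K/W
Q = ΔT/ΣR = (373 °C − 19.5 °C)/0.02563 = 13800 W

Q = 13.8 kW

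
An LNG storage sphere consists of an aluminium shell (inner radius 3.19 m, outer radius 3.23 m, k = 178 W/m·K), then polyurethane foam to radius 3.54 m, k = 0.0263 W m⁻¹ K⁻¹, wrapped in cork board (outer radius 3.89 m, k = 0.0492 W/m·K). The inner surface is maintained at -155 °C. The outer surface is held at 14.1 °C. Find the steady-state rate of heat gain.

Q = 1370 W

Series thermal resistances, inner to outer:
  R_aluminium = (1/3.19 − 1/3.23)/(4πk) = 0.003882/(4π·178) = 1.736×10^-6 K/W
  R_polyurethane foam = (1/3.23 − 1/3.54)/(4πk) = 0.02711/(4π·0.0263) = 0.08203 K/W
  R_cork board = (1/3.54 − 1/3.89)/(4πk) = 0.02542/(4π·0.0492) = 0.04111 K/W
ΣR = 1.736×10^-6 + 0.08203 + 0.04111 = 0.1231 K/W
Q = ΔT/ΣR = (-155 °C − 14.1 °C)/0.1231 = -1370 W
(Negative Q ⇒ heat flows inward; heat gain = 1370 W.)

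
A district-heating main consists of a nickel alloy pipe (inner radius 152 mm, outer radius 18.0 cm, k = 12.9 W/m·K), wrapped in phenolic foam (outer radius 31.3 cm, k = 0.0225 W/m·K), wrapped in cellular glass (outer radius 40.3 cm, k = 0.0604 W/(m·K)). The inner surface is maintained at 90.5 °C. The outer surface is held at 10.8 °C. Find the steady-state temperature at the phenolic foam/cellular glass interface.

T = 22.4 °C

Resistance network (inner→outer):
  R'_nickel alloy = ln(0.180/0.152)/(2πk) = 0.1691/(2π·12.9) = 0.002086 m·K/W
  R'_phenolic foam = ln(0.313/0.180)/(2πk) = 0.5532/(2π·0.0225) = 3.913 m·K/W
  R'_cellular glass = ln(0.403/0.313)/(2πk) = 0.2527/(2π·0.0604) = 0.6660 m·K/W
ΣR = 0.002086 + 3.913 + 0.6660 = 4.581 m·K/W
Q' = ΔT/ΣR = (90.5 °C − 10.8 °C)/4.581 = 17.40 W/m
From the inner boundary to the phenolic foam/cellular glass interface, ΣR_partial = 3.915 m·K/W.
T_interface = T_in − Q'·ΣR_partial = 90.5 °C − (17.40)(3.915) = 22.4 °C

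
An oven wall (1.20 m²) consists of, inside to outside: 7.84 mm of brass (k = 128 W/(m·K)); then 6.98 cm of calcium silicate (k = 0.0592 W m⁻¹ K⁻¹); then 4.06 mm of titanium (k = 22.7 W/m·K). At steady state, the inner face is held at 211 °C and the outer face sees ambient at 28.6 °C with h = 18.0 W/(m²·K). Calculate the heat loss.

Treat each layer as a resistance in series:
  R_brass = L/(kA) = 0.00784/(128·1.20) = 5.104×10^-5 K/W
  R_calcium silicate = L/(kA) = 0.0698/(0.0592·1.20) = 0.9825 K/W
  R_titanium = L/(kA) = 0.00406/(22.7·1.20) = 1.490×10^-4 K/W
  R_conv,out = 1/(hA) = 1/(18.0·1.20) = 0.04630 K/W
ΣR = 5.104×10^-5 + 0.9825 + 1.490×10^-4 + 0.04630 = 1.029 K/W
Q = ΔT/ΣR = (211 °C − 28.6 °C)/1.029 = 177 W

Q = 177 W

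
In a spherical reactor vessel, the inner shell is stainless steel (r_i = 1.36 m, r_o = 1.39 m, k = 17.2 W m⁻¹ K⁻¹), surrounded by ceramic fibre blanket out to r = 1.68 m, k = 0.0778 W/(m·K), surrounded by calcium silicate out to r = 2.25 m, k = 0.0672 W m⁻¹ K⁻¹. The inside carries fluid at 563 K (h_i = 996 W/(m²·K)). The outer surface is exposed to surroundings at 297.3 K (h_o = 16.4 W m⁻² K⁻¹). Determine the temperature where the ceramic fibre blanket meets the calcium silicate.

Series thermal resistances, inner to outer:
  R_conv,in = 1/(4πr²h) = 1/(4π·1.36²·996) = 4.320×10^-5 K/W
  R_stainless steel = (1/1.36 − 1/1.39)/(4πk) = 0.01587/(4π·17.2) = 7.342×10^-5 K/W
  R_ceramic fibre blanket = (1/1.39 − 1/1.68)/(4πk) = 0.1242/(4π·0.0778) = 0.1270 K/W
  R_calcium silicate = (1/1.68 − 1/2.25)/(4πk) = 0.1508/(4π·0.0672) = 0.1786 K/W
  R_conv,out = 1/(4πr²h) = 1/(4π·2.25²·16.4) = 9.585×10^-4 K/W
ΣR = 4.320×10^-5 + 7.342×10^-5 + 0.1270 + 0.1786 + 9.585×10^-4 = 0.3067 K/W
Q = ΔT/ΣR = (563 K − 297.3 K)/0.3067 = 866.3 W
From the inner boundary to the ceramic fibre blanket/calcium silicate interface, ΣR_partial = 0.1271 K/W.
T_interface = T_in − Q·ΣR_partial = 563 K − (866.3)(0.1271) = 453 K

T = 453 K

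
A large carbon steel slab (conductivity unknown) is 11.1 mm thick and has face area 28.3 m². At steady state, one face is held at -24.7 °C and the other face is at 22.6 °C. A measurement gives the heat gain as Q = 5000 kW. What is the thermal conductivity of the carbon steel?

ΣR = ΔT/Q = |-24.7 − 22.6|/5.00×10^6 = 9.460×10^-6 K/W
L/(kA) = 9.460×10^-6 ⇒ k = 0.0111/(9.460×10^-6·28.3) = 41.5 W/m·K

k = 41.5 W/m·K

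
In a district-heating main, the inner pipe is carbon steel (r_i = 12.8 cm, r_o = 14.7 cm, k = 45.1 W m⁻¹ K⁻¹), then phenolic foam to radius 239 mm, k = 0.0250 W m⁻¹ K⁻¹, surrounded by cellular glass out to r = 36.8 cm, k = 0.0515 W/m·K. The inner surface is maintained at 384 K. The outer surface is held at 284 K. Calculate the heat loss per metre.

Treat each layer as a resistance in series:
  R'_carbon steel = ln(0.147/0.128)/(2πk) = 0.1384/(2π·45.1) = 4.884×10^-4 m·K/W
  R'_phenolic foam = ln(0.239/0.147)/(2πk) = 0.4860/(2π·0.0250) = 3.094 m·K/W
  R'_cellular glass = ln(0.368/0.239)/(2πk) = 0.4316/(2π·0.0515) = 1.334 m·K/W
ΣR = 4.884×10^-4 + 3.094 + 1.334 = 4.428 m·K/W
Q' = ΔT/ΣR = (384 K − 284 K)/4.428 = 22.6 W/m

Q' = 22.6 W/m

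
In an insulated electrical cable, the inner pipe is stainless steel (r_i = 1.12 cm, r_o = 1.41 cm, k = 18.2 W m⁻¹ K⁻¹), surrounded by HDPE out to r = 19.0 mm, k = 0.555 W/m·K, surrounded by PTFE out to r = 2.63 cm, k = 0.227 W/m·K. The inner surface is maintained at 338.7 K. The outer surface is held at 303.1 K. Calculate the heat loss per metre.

Resistance network (inner→outer):
  R'_stainless steel = ln(0.0141/0.0112)/(2πk) = 0.2303/(2π·18.2) = 0.002014 m·K/W
  R'_HDPE = ln(0.0190/0.0141)/(2πk) = 0.2983/(2π·0.555) = 0.08553 m·K/W
  R'_PTFE = ln(0.0263/0.0190)/(2πk) = 0.3251/(2π·0.227) = 0.2280 m·K/W
ΣR = 0.002014 + 0.08553 + 0.2280 = 0.3155 m·K/W
Q' = ΔT/ΣR = (338.7 K − 303.1 K)/0.3155 = 113 W/m

Q' = 113 W/m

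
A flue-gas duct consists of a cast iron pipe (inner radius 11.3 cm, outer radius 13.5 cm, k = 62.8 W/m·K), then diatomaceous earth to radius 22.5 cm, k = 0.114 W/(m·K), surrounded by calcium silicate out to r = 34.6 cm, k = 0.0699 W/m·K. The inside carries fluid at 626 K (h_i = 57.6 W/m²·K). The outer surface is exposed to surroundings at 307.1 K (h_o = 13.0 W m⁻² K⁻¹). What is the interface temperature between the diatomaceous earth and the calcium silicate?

T = 492 K

Resistance network (inner→outer):
  R'_conv,in = 1/(2πr h) = 1/(2π·0.113·57.6) = 0.02445 m·K/W
  R'_cast iron = ln(0.135/0.113)/(2πk) = 0.1779/(2π·62.8) = 4.508×10^-4 m·K/W
  R'_diatomaceous earth = ln(0.225/0.135)/(2πk) = 0.5108/(2π·0.114) = 0.7132 m·K/W
  R'_calcium silicate = ln(0.346/0.225)/(2πk) = 0.4303/(2π·0.0699) = 0.9798 m·K/W
  R'_conv,out = 1/(2πr h) = 1/(2π·0.346·13.0) = 0.03538 m·K/W
ΣR = 0.02445 + 4.508×10^-4 + 0.7132 + 0.9798 + 0.03538 = 1.753 m·K/W
Q' = ΔT/ΣR = (626 K − 307.1 K)/1.753 = 181.9 W/m
From the inner boundary to the diatomaceous earth/calcium silicate interface, ΣR_partial = 0.7381 m·K/W.
T_interface = T_in − Q'·ΣR_partial = 626 K − (181.9)(0.7381) = 492 K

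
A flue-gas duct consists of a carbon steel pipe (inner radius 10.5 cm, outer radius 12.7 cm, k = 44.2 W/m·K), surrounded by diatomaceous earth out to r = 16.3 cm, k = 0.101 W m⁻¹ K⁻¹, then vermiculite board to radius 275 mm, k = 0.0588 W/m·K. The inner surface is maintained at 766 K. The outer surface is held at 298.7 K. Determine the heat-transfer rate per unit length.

Treat each layer as a resistance in series:
  R'_carbon steel = ln(0.127/0.105)/(2πk) = 0.1902/(2π·44.2) = 6.850×10^-4 m·K/W
  R'_diatomaceous earth = ln(0.163/0.127)/(2πk) = 0.2496/(2π·0.101) = 0.3933 m·K/W
  R'_vermiculite board = ln(0.275/0.163)/(2πk) = 0.5230/(2π·0.0588) = 1.416 m·K/W
ΣR = 6.850×10^-4 + 0.3933 + 1.416 = 1.810 m·K/W
Q' = ΔT/ΣR = (766 K − 298.7 K)/1.810 = 258 W/m

Q' = 258 W/m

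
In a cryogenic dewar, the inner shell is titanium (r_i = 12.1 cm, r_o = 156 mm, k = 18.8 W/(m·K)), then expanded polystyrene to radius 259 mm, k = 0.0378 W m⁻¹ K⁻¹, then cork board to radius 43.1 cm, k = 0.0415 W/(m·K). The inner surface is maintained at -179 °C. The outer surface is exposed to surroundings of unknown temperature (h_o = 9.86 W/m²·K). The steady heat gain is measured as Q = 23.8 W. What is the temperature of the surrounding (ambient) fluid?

T_out = 20.3 °C

Series resistances:
  R_titanium = (1/0.121 − 1/0.156)/(4πk) = 1.854/(4π·18.8) = 0.007849 K/W
  R_expanded polystyrene = (1/0.156 − 1/0.259)/(4πk) = 2.549/(4π·0.0378) = 5.367 K/W
  R_cork board = (1/0.259 − 1/0.431)/(4πk) = 1.541/(4π·0.0415) = 2.955 K/W
  R_conv,out = 1/(4πr²h) = 1/(4π·0.431²·9.86) = 0.04345 K/W
ΣR = 8.373 K/W
ΔT = Q·ΣR = 23.8 × 8.373 = 199.3 K
Heat flows inward, so T_out = T_in + ΔT = -179 + 199.3 = 20.3 °C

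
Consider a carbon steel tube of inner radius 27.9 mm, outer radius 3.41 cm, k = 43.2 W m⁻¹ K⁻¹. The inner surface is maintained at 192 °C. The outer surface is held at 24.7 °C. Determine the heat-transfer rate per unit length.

Q' = 2πk·ΔT/ln(r₂/r₁) = 2π × 43.2 × 167.3 / ln(0.0341/0.0279) = 2.26×10^5 W/m

Q' = 226 kW/m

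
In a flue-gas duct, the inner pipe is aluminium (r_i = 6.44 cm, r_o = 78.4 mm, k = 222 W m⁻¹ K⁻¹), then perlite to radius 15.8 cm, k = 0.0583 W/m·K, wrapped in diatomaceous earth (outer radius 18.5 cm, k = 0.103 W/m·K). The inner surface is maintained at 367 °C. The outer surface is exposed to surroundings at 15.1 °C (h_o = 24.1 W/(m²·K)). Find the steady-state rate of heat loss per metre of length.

Series thermal resistances, inner to outer:
  R'_aluminium = ln(0.0784/0.0644)/(2πk) = 0.1967/(2π·222) = 1.410×10^-4 m·K/W
  R'_perlite = ln(0.158/0.0784)/(2πk) = 0.7008/(2π·0.0583) = 1.913 m·K/W
  R'_diatomaceous earth = ln(0.185/0.158)/(2πk) = 0.1578/(2π·0.103) = 0.2438 m·K/W
  R'_conv,out = 1/(2πr h) = 1/(2π·0.185·24.1) = 0.03570 m·K/W
ΣR = 1.410×10^-4 + 1.913 + 0.2438 + 0.03570 = 2.193 m·K/W
Q' = ΔT/ΣR = (367 °C − 15.1 °C)/2.193 = 160 W/m

Q' = 160 W/m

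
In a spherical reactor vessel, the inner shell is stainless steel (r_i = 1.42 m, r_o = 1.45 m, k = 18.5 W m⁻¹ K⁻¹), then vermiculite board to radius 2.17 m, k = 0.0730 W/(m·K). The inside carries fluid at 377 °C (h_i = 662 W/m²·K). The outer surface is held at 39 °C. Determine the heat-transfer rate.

Resistance network (inner→outer):
  R_conv,in = 1/(4πr²h) = 1/(4π·1.42²·662) = 5.961×10^-5 K/W
  R_stainless steel = (1/1.42 − 1/1.45)/(4πk) = 0.01457/(4π·18.5) = 6.267×10^-5 K/W
  R_vermiculite board = (1/1.45 − 1/2.17)/(4πk) = 0.2288/(4π·0.0730) = 0.2494 K/W
ΣR = 5.961×10^-5 + 6.267×10^-5 + 0.2494 = 0.2495 K/W
Q = ΔT/ΣR = (377 °C − 39 °C)/0.2495 = 1350 W

Q = 1350 W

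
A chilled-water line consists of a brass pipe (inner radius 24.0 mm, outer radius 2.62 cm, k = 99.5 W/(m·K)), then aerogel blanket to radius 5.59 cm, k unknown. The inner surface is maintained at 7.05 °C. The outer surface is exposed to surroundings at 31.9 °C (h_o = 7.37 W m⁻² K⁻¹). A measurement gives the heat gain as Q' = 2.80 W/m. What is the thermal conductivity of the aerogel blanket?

k = 0.0142 W/m·K

ΣR = ΔT/Q' = |7.05 − 31.9|/2.80 = 8.875 m·K/W
Known resistances:
  R'_brass = ln(0.0262/0.0240)/(2πk) = 0.08771/(2π·99.5) = 1.403×10^-4 m·K/W
  R'_conv,out = 1/(2πr h) = 1/(2π·0.0559·7.37) = 0.3863 m·K/W
R_aerogel blanket = ΣR − ΣR_known = 8.875 − 0.3864 = 8.489 m·K/W
ln(r₂/r₁)/(2πk) = 8.489 ⇒ k = 0.7578/(2π·8.489) = 0.0142 W/m·K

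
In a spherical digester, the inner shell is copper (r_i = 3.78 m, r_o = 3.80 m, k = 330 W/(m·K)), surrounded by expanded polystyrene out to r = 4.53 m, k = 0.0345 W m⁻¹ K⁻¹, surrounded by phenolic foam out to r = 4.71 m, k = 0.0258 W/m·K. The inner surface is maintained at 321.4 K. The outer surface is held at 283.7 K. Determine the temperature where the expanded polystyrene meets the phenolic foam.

Resistance network (inner→outer):
  R_copper = (1/3.78 − 1/3.80)/(4πk) = 0.001392/(4π·330) = 3.358×10^-7 K/W
  R_expanded polystyrene = (1/3.80 − 1/4.53)/(4πk) = 0.04241/(4π·0.0345) = 0.09782 K/W
  R_phenolic foam = (1/4.53 − 1/4.71)/(4πk) = 0.008436/(4π·0.0258) = 0.02602 K/W
ΣR = 3.358×10^-7 + 0.09782 + 0.02602 = 0.1238 K/W
Q = ΔT/ΣR = (321.4 K − 283.7 K)/0.1238 = 304.5 W
From the inner boundary to the expanded polystyrene/phenolic foam interface, ΣR_partial = 0.09782 K/W.
T_interface = T_in − Q·ΣR_partial = 321.4 K − (304.5)(0.09782) = 291.6 K

T = 291.6 K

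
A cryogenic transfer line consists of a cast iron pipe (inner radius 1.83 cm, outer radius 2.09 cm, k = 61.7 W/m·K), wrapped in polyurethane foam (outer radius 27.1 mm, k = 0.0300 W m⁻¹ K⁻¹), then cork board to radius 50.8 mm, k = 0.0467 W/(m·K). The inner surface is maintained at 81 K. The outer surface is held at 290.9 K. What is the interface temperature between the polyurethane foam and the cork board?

Series thermal resistances, inner to outer:
  R'_cast iron = ln(0.0209/0.0183)/(2πk) = 0.1328/(2π·61.7) = 3.427×10^-4 m·K/W
  R'_polyurethane foam = ln(0.0271/0.0209)/(2πk) = 0.2598/(2π·0.0300) = 1.378 m·K/W
  R'_cork board = ln(0.0508/0.0271)/(2πk) = 0.6284/(2π·0.0467) = 2.141 m·K/W
ΣR = 3.427×10^-4 + 1.378 + 2.141 = 3.519 m·K/W
Q' = ΔT/ΣR = (81 K − 290.9 K)/3.519 = -59.65 W/m
From the inner boundary to the polyurethane foam/cork board interface, ΣR_partial = 1.378 m·K/W.
T_interface = T_in − Q'·ΣR_partial = 81 K − (-59.65)(1.378) = 163 K

T = 163 K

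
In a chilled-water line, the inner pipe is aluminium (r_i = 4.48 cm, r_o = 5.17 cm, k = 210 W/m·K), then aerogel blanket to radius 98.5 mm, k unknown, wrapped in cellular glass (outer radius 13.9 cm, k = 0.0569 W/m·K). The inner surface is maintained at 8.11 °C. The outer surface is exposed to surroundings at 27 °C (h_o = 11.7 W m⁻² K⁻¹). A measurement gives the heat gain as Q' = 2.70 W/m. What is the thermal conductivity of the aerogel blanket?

ΣR = ΔT/Q' = |8.11 − 27|/2.70 = 6.996 m·K/W
Known resistances:
  R'_aluminium = ln(0.0517/0.0448)/(2πk) = 0.1432/(2π·210) = 1.086×10^-4 m·K/W
  R'_cellular glass = ln(0.139/0.0985)/(2πk) = 0.3444/(2π·0.0569) = 0.9634 m·K/W
  R'_conv,out = 1/(2πr h) = 1/(2π·0.139·11.7) = 0.09786 m·K/W
R_aerogel blanket = ΣR − ΣR_known = 6.996 − 1.061 = 5.935 m·K/W
ln(r₂/r₁)/(2πk) = 5.935 ⇒ k = 0.6446/(2π·5.935) = 0.0173 W/m·K

k = 0.0173 W/m·K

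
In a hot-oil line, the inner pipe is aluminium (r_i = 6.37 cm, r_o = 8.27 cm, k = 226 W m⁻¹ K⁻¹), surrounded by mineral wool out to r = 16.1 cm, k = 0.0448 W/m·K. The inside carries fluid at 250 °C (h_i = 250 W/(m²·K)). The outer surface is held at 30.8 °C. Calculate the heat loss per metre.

Q' = 92.2 W/m

Resistance network (inner→outer):
  R'_conv,in = 1/(2πr h) = 1/(2π·0.0637·250) = 0.009994 m·K/W
  R'_aluminium = ln(0.0827/0.0637)/(2πk) = 0.2610/(2π·226) = 1.838×10^-4 m·K/W
  R'_mineral wool = ln(0.161/0.0827)/(2πk) = 0.6662/(2π·0.0448) = 2.367 m·K/W
ΣR = 0.009994 + 1.838×10^-4 + 2.367 = 2.377 m·K/W
Q' = ΔT/ΣR = (250 °C − 30.8 °C)/2.377 = 92.2 W/m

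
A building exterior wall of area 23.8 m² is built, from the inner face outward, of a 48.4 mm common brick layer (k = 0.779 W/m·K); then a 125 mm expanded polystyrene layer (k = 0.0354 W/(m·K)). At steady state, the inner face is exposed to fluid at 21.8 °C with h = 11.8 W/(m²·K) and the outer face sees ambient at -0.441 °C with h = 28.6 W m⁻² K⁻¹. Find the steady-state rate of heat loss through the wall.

Series thermal resistances, inner to outer:
  R_conv,in = 1/(hA) = 1/(11.8·23.8) = 0.003561 K/W
  R_common brick = L/(kA) = 0.0484/(0.779·23.8) = 0.002611 K/W
  R_expanded polystyrene = L/(kA) = 0.125/(0.0354·23.8) = 0.1484 K/W
  R_conv,out = 1/(hA) = 1/(28.6·23.8) = 0.001469 K/W
ΣR = 0.003561 + 0.002611 + 0.1484 + 0.001469 = 0.1560 K/W
Q = ΔT/ΣR = (21.8 °C − -0.441 °C)/0.1560 = 143 W

Q = 143 W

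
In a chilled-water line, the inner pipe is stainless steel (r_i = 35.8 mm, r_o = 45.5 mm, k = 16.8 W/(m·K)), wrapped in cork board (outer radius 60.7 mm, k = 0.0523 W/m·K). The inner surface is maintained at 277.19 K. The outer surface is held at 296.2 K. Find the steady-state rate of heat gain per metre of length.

Q' = 21.6 W/m

Resistance network (inner→outer):
  R'_stainless steel = ln(0.0455/0.0358)/(2πk) = 0.2398/(2π·16.8) = 0.002271 m·K/W
  R'_cork board = ln(0.0607/0.0455)/(2πk) = 0.2882/(2π·0.0523) = 0.8771 m·K/W
ΣR = 0.002271 + 0.8771 = 0.8794 m·K/W
Q' = ΔT/ΣR = (277.19 K − 296.2 K)/0.8794 = -21.6 W/m
(Negative Q' ⇒ heat flows inward; heat gain = 21.6 W/m.)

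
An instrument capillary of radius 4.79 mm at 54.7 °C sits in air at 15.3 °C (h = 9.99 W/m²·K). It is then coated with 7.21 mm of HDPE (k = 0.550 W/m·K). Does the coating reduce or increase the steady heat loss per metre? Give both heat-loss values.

increases: 11.8 → 24.7 W/m

Critical radius for a cylinder: r_cr = k/h = 0.0551 m = 5.51 cm.
Outer radius after coating: r₂ = 0.00479 + 0.00721 = 0.01200 m.
Since r₁ < r_cr and r₂ ≤ r_cr, the coating moves toward the maximum at r_cr — heat loss rises.
Bare: R = 1/(2πr₁h) = 3.326 m·K/W; Q = 39.4/3.326 = 11.8 W/m.
Coated: R = R_cond + R_conv = 1.593 m·K/W; Q = 39.4/1.593 = 24.7 W/m.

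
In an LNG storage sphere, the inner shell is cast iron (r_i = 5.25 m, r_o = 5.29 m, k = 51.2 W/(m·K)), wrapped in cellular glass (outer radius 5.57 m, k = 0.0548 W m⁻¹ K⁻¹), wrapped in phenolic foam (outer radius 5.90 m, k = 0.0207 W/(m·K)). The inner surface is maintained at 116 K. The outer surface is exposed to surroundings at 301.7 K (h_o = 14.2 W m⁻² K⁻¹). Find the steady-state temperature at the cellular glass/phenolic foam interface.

Series thermal resistances, inner to outer:
  R_cast iron = (1/5.25 − 1/5.29)/(4πk) = 0.001440/(4π·51.2) = 2.239×10^-6 K/W
  R_cellular glass = (1/5.29 − 1/5.57)/(4πk) = 0.009503/(4π·0.0548) = 0.01380 K/W
  R_phenolic foam = (1/5.57 − 1/5.90)/(4πk) = 0.01004/(4π·0.0207) = 0.03860 K/W
  R_conv,out = 1/(4πr²h) = 1/(4π·5.90²·14.2) = 1.610×10^-4 K/W
ΣR = 2.239×10^-6 + 0.01380 + 0.03860 + 1.610×10^-4 = 0.05256 K/W
Q = ΔT/ΣR = (116 K − 301.7 K)/0.05256 = -3533 W
From the inner boundary to the cellular glass/phenolic foam interface, ΣR_partial = 0.01380 K/W.
T_interface = T_in − Q·ΣR_partial = 116 K − (-3533)(0.01380) = 165 K

T = 165 K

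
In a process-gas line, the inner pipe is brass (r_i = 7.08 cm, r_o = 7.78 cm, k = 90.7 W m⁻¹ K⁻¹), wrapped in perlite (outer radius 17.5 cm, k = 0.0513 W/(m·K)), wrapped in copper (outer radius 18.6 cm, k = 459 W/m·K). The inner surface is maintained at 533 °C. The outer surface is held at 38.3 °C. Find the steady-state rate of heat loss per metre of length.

Q' = 197 W/m

Treat each layer as a resistance in series:
  R'_brass = ln(0.0778/0.0708)/(2πk) = 0.09428/(2π·90.7) = 1.654×10^-4 m·K/W
  R'_perlite = ln(0.175/0.0778)/(2πk) = 0.8106/(2π·0.0513) = 2.515 m·K/W
  R'_copper = ln(0.186/0.175)/(2πk) = 0.06096/(2π·459) = 2.114×10^-5 m·K/W
ΣR = 1.654×10^-4 + 2.515 + 2.114×10^-5 = 2.515 m·K/W
Q' = ΔT/ΣR = (533 °C − 38.3 °C)/2.515 = 197 W/m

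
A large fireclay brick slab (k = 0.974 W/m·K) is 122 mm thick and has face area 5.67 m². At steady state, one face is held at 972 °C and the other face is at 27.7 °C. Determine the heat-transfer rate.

Q = kA·ΔT/L = 0.974 × 5.67 × |972 °C − 27.7 °C| / 0.122 = 42700 W

Q = 42.7 kW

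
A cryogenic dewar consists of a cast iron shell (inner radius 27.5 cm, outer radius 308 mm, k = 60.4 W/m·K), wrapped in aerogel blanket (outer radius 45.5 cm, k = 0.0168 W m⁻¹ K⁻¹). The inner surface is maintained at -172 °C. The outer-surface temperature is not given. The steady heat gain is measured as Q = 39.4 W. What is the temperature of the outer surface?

T_out = 23.8 °C

Sum the resistances:
  R_cast iron = (1/0.275 − 1/0.308)/(4πk) = 0.3896/(4π·60.4) = 5.133×10^-4 K/W
  R_aerogel blanket = (1/0.308 − 1/0.455)/(4πk) = 1.049/(4π·0.0168) = 4.969 K/W
ΣR = 4.969 K/W
ΔT = Q·ΣR = 39.4 × 4.969 = 195.8 K
Heat flows inward, so T_out = T_in + ΔT = -172 + 195.8 = 23.8 °C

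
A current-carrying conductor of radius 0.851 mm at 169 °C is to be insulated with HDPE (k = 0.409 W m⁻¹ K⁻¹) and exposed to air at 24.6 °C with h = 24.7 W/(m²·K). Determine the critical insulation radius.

For a cylinder, r_cr = k_ins/h = 0.409/24.7 = 0.0166 m = 1.66 cm

r_cr = 1.66 cm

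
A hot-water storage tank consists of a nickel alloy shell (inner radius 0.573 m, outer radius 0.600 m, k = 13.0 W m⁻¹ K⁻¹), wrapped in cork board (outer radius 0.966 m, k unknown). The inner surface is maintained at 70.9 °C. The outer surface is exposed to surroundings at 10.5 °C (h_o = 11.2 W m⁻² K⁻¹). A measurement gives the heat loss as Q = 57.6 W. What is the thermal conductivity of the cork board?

ΣR = ΔT/Q = |70.9 − 10.5|/57.6 = 1.049 K/W
Known resistances:
  R_nickel alloy = (1/0.573 − 1/0.600)/(4πk) = 0.07853/(4π·13.0) = 4.807×10^-4 K/W
  R_conv,out = 1/(4πr²h) = 1/(4π·0.966²·11.2) = 0.007614 K/W
R_cork board = ΣR − ΣR_known = 1.049 − 0.008095 = 1.041 K/W
(1/r₁−1/r₂)/(4πk) = 1.041 ⇒ k = 0.6315/(4π·1.041) = 0.0483 W/m·K

k = 0.0483 W/m·K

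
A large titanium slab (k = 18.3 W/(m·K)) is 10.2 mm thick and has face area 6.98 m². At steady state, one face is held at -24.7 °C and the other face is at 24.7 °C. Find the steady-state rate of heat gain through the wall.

Q = 6.19×10^5 W

Q = kA·ΔT/L = 18.3 × 6.98 × |-24.7 °C − 24.7 °C| / 0.0102 = 6.19×10^5 W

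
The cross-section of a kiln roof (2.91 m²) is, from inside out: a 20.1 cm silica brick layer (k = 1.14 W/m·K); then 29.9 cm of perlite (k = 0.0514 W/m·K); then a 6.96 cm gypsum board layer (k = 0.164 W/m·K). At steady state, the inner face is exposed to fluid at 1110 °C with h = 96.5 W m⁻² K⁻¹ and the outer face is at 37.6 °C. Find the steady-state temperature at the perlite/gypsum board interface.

Resistance network (inner→outer):
  R_conv,in = 1/(hA) = 1/(96.5·2.91) = 0.003561 K/W
  R_silica brick = L/(kA) = 0.201/(1.14·2.91) = 0.06059 K/W
  R_perlite = L/(kA) = 0.299/(0.0514·2.91) = 1.999 K/W
  R_gypsum board = L/(kA) = 0.0696/(0.164·2.91) = 0.1458 K/W
ΣR = 0.003561 + 0.06059 + 1.999 + 0.1458 = 2.209 K/W
Q = ΔT/ΣR = (1110 °C − 37.6 °C)/2.209 = 485.5 W
From the inner boundary to the perlite/gypsum board interface, ΣR_partial = 2.063 K/W.
T_interface = T_in − Q·ΣR_partial = 1110 °C − (485.5)(2.063) = 108 °C

T = 108 °C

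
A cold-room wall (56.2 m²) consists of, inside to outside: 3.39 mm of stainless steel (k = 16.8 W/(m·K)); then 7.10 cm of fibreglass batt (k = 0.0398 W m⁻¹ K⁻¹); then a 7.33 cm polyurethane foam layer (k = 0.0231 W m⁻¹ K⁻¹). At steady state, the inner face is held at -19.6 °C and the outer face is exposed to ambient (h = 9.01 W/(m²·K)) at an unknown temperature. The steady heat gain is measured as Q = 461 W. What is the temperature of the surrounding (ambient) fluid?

T_out = 22.0 °C

Sum the resistances:
  R_stainless steel = L/(kA) = 0.00339/(16.8·56.2) = 3.590×10^-6 K/W
  R_fibreglass batt = L/(kA) = 0.0710/(0.0398·56.2) = 0.03174 K/W
  R_polyurethane foam = L/(kA) = 0.0733/(0.0231·56.2) = 0.05646 K/W
  R_conv,out = 1/(hA) = 1/(9.01·56.2) = 0.001975 K/W
ΣR = 0.09018 K/W
ΔT = Q·ΣR = 461 × 0.09018 = 41.57 K
Heat flows inward, so T_out = T_in + ΔT = -19.6 + 41.57 = 22.0 °C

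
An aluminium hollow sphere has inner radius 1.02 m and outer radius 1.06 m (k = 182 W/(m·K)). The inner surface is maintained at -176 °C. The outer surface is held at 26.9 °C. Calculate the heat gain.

Q = 12500 kW

Q = 4πk·ΔT/(1/r₁ − 1/r₂) = 4π × 182 × 202.9 / (1/1.02 − 1/1.06) = 1.25×10^7 W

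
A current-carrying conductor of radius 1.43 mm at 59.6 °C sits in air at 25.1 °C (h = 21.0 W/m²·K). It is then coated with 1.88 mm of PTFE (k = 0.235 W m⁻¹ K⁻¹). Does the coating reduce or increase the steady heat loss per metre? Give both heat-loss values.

Critical radius for a cylinder: r_cr = k/h = 0.0112 m = 1.12 cm.
Outer radius after coating: r₂ = 0.00143 + 0.00188 = 0.00331 m.
Since r₁ < r_cr and r₂ ≤ r_cr, the coating moves toward the maximum at r_cr — heat loss rises.
Bare: R = 1/(2πr₁h) = 5.300 m·K/W; Q = 34.5/5.300 = 6.51 W/m.
Coated: R = R_cond + R_conv = 2.858 m·K/W; Q = 34.5/2.858 = 12.1 W/m.

increases: 6.51 → 12.1 W/m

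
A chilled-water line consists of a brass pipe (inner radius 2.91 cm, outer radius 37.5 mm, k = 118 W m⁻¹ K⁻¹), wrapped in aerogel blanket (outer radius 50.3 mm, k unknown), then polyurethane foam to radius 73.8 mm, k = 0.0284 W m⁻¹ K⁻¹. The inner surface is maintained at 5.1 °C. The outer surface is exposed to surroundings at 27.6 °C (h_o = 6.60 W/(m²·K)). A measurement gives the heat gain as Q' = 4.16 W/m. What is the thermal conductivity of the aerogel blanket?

k = 0.0159 W/m·K

ΣR = ΔT/Q' = |5.1 − 27.6|/4.16 = 5.409 m·K/W
Known resistances:
  R'_brass = ln(0.0375/0.0291)/(2πk) = 0.2536/(2π·118) = 3.421×10^-4 m·K/W
  R'_polyurethane foam = ln(0.0738/0.0503)/(2πk) = 0.3834/(2π·0.0284) = 2.148 m·K/W
  R'_conv,out = 1/(2πr h) = 1/(2π·0.0738·6.60) = 0.3268 m·K/W
R_aerogel blanket = ΣR − ΣR_known = 5.409 − 2.475 = 2.934 m·K/W
ln(r₂/r₁)/(2πk) = 2.934 ⇒ k = 0.2937/(2π·2.934) = 0.0159 W/m·K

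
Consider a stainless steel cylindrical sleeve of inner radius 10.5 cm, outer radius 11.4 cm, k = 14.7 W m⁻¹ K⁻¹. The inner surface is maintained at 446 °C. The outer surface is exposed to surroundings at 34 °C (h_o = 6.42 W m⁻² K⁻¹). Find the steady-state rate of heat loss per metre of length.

Series thermal resistances, inner to outer:
  R'_stainless steel = ln(0.114/0.105)/(2πk) = 0.08224/(2π·14.7) = 8.904×10^-4 m·K/W
  R'_conv,out = 1/(2πr h) = 1/(2π·0.114·6.42) = 0.2175 m·K/W
ΣR = 8.904×10^-4 + 0.2175 = 0.2184 m·K/W
Q' = ΔT/ΣR = (446 °C − 34 °C)/0.2184 = 1890 W/m

Q' = 1890 W/m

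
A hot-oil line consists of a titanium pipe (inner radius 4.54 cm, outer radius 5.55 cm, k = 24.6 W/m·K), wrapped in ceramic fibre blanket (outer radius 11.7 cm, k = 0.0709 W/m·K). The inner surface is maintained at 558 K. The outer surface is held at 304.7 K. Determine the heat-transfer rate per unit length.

Q' = 151 W/m

Series thermal resistances, inner to outer:
  R'_titanium = ln(0.0555/0.0454)/(2πk) = 0.2009/(2π·24.6) = 0.001300 m·K/W
  R'_ceramic fibre blanket = ln(0.117/0.0555)/(2πk) = 0.7458/(2π·0.0709) = 1.674 m·K/W
ΣR = 0.001300 + 1.674 = 1.675 m·K/W
Q' = ΔT/ΣR = (558 K − 304.7 K)/1.675 = 151 W/m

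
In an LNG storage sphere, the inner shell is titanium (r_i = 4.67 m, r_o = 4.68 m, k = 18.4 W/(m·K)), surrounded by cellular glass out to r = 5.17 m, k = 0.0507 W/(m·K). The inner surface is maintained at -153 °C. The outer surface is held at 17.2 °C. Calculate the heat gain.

Treat each layer as a resistance in series:
  R_titanium = (1/4.67 − 1/4.68)/(4πk) = 4.575×10^-4/(4π·18.4) = 1.979×10^-6 K/W
  R_cellular glass = (1/4.68 − 1/5.17)/(4πk) = 0.02025/(4π·0.0507) = 0.03179 K/W
ΣR = 1.979×10^-6 + 0.03179 = 0.03179 K/W
Q = ΔT/ΣR = (-153 °C − 17.2 °C)/0.03179 = -5350 W
(Negative Q ⇒ heat flows inward; heat gain = 5350 W.)

Q = 5350 W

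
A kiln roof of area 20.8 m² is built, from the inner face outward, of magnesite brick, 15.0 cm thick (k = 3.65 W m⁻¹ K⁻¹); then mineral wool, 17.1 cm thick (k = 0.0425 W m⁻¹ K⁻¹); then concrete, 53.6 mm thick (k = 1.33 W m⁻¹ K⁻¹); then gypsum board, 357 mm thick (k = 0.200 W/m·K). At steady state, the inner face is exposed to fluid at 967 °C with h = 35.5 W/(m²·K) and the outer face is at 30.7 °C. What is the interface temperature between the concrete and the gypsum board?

Treat each layer as a resistance in series:
  R_conv,in = 1/(hA) = 1/(35.5·20.8) = 0.001354 K/W
  R_magnesite brick = L/(kA) = 0.150/(3.65·20.8) = 0.001976 K/W
  R_mineral wool = L/(kA) = 0.171/(0.0425·20.8) = 0.1934 K/W
  R_concrete = L/(kA) = 0.0536/(1.33·20.8) = 0.001938 K/W
  R_gypsum board = L/(kA) = 0.357/(0.200·20.8) = 0.08582 K/W
ΣR = 0.001354 + 0.001976 + 0.1934 + 0.001938 + 0.08582 = 0.2845 K/W
Q = ΔT/ΣR = (967 °C − 30.7 °C)/0.2845 = 3291 W
From the inner boundary to the concrete/gypsum board interface, ΣR_partial = 0.1987 K/W.
T_interface = T_in − Q·ΣR_partial = 967 °C − (3291)(0.1987) = 313 °C

T = 313 °C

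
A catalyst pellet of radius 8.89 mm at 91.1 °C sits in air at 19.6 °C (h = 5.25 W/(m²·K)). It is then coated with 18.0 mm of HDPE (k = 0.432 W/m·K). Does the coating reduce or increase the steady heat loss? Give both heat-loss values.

Critical radius for a sphere: r_cr = 2k/h = 0.165 m = 16.5 cm.
Outer radius after coating: r₂ = 0.00889 + 0.0180 = 0.02689 m.
Since r₁ < r_cr and r₂ ≤ r_cr, the coating moves toward the maximum at r_cr — heat loss rises.
Bare: R = 1/(4πr₁²h) = 191.8 K/W; Q = 71.5/191.8 = 0.373 W.
Coated: R = R_cond + R_conv = 34.83 K/W; Q = 71.5/34.83 = 2.05 W.

increases: 0.373 → 2.05 W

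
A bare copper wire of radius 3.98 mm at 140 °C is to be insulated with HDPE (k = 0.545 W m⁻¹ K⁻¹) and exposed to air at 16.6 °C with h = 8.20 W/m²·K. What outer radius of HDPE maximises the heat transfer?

r_cr = 6.65 cm

For a cylinder, r_cr = k_ins/h = 0.545/8.20 = 0.0665 m = 6.65 cm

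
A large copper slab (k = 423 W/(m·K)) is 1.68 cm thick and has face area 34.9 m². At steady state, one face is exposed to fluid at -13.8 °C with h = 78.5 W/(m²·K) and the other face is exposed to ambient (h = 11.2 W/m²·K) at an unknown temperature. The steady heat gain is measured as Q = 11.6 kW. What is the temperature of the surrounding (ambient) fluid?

Sum the resistances:
  R_conv,in = 1/(hA) = 1/(78.5·34.9) = 3.650×10^-4 K/W
  R_copper = L/(kA) = 0.0168/(423·34.9) = 1.138×10^-6 K/W
  R_conv,out = 1/(hA) = 1/(11.2·34.9) = 0.002558 K/W
ΣR = 0.002924 K/W
ΔT = Q·ΣR = 11600 × 0.002924 = 33.92 K
Heat flows inward, so T_out = T_in + ΔT = -13.8 + 33.92 = 20.1 °C

T_out = 20.1 °C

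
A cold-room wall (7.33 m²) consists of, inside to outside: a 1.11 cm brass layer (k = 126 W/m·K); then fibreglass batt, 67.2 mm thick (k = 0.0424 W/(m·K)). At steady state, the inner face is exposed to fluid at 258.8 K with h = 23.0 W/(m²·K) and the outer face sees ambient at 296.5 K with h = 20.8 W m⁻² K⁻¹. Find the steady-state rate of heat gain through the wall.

Treat each layer as a resistance in series:
  R_conv,in = 1/(hA) = 1/(23.0·7.33) = 0.005932 K/W
  R_brass = L/(kA) = 0.0111/(126·7.33) = 1.202×10^-5 K/W
  R_fibreglass batt = L/(kA) = 0.0672/(0.0424·7.33) = 0.2162 K/W
  R_conv,out = 1/(hA) = 1/(20.8·7.33) = 0.006559 K/W
ΣR = 0.005932 + 1.202×10^-5 + 0.2162 + 0.006559 = 0.2287 K/W
Q = ΔT/ΣR = (258.8 K − 296.5 K)/0.2287 = -165 W
(Negative Q ⇒ heat flows inward; heat gain = 165 W.)

Q = 165 W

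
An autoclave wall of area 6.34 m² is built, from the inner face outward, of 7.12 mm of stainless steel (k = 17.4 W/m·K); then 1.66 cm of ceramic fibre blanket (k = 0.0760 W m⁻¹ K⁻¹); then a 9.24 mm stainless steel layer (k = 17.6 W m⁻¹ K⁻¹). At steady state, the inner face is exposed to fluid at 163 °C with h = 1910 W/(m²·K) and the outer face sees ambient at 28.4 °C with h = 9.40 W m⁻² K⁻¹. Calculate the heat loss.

Resistance network (inner→outer):
  R_conv,in = 1/(hA) = 1/(1910·6.34) = 8.258×10^-5 K/W
  R_stainless steel = L/(kA) = 0.00712/(17.4·6.34) = 6.454×10^-5 K/W
  R_ceramic fibre blanket = L/(kA) = 0.0166/(0.0760·6.34) = 0.03445 K/W
  R_stainless steel = L/(kA) = 0.00924/(17.6·6.34) = 8.281×10^-5 K/W
  R_conv,out = 1/(hA) = 1/(9.40·6.34) = 0.01678 K/W
ΣR = 8.258×10^-5 + 6.454×10^-5 + 0.03445 + 8.281×10^-5 + 0.01678 = 0.05146 K/W
Q = ΔT/ΣR = (163 °C − 28.4 °C)/0.05146 = 2620 W

Q = 2.62 kW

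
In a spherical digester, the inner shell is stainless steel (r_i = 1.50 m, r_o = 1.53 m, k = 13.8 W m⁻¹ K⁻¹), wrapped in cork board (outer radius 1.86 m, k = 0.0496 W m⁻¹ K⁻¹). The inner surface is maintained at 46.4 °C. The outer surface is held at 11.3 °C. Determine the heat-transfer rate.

Resistance network (inner→outer):
  R_stainless steel = (1/1.50 − 1/1.53)/(4πk) = 0.01307/(4π·13.8) = 7.538×10^-5 K/W
  R_cork board = (1/1.53 − 1/1.86)/(4πk) = 0.1160/(4π·0.0496) = 0.1860 K/W
ΣR = 7.538×10^-5 + 0.1860 = 0.1861 K/W
Q = ΔT/ΣR = (46.4 °C − 11.3 °C)/0.1861 = 189 W

Q = 189 W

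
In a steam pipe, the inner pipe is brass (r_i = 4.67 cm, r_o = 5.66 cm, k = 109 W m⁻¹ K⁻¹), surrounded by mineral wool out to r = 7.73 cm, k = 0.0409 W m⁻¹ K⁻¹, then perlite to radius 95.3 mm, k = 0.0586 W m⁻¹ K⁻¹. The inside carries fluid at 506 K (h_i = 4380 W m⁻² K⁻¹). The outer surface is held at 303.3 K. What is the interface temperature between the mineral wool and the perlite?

T = 368.0 K

Resistance network (inner→outer):
  R'_conv,in = 1/(2πr h) = 1/(2π·0.0467·4380) = 7.781×10^-4 m·K/W
  R'_brass = ln(0.0566/0.0467)/(2πk) = 0.1923/(2π·109) = 2.807×10^-4 m·K/W
  R'_mineral wool = ln(0.0773/0.0566)/(2πk) = 0.3117/(2π·0.0409) = 1.213 m·K/W
  R'_perlite = ln(0.0953/0.0773)/(2πk) = 0.2093/(2π·0.0586) = 0.5685 m·K/W
ΣR = 7.781×10^-4 + 2.807×10^-4 + 1.213 + 0.5685 = 1.783 m·K/W
Q' = ΔT/ΣR = (506 K − 303.3 K)/1.783 = 113.7 W/m
From the inner boundary to the mineral wool/perlite interface, ΣR_partial = 1.214 m·K/W.
T_interface = T_in − Q'·ΣR_partial = 506 K − (113.7)(1.214) = 368.0 K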